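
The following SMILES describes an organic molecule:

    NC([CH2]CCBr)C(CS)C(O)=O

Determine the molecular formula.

Walk through each heavy atom and fill implicit hydrogens from standard valence (C 4, N 3, O 2, S 2, halogen 1):
  atom 1: N, bond orders sum to 1 (valence 3) → 2 H
  atom 2: C, bond orders sum to 3 (valence 4) → 1 H
  atom 3: C with explicit H count 2
  atom 4: C, bond orders sum to 2 (valence 4) → 2 H
  atom 5: C, bond orders sum to 2 (valence 4) → 2 H
  atom 6: Br (halogen, monovalent) → 0 H
  atom 7: C, bond orders sum to 3 (valence 4) → 1 H
  atom 8: C, bond orders sum to 2 (valence 4) → 2 H
  atom 9: S, bond orders sum to 1 (valence 2) → 1 H
  atom 10: C, bond orders sum to 4 (valence 4) → 0 H
  atom 11: O, bond orders sum to 1 (valence 2) → 1 H
  atom 12: O, bond orders sum to 2 (valence 2) → 0 H
Totals → C:7, H:14, Br:1, N:1, O:2, S:1.

C7H14BrNO2S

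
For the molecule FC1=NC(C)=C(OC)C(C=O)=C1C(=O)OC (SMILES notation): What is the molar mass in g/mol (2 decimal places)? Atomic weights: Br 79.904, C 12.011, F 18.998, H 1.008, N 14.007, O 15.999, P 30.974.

227.19 g/mol

First, the molecular formula is C10H10FNO4 (counting implicit H from valence).
  C: 10 × 12.011 = 120.110
  F: 1 × 18.998 = 18.998
  H: 10 × 1.008 = 10.080
  N: 1 × 14.007 = 14.007
  O: 4 × 15.999 = 63.996
Sum: 10×12.011 + 1×18.998 + 10×1.008 + 1×14.007 + 4×15.999 = 227.191 → 227.19 g/mol.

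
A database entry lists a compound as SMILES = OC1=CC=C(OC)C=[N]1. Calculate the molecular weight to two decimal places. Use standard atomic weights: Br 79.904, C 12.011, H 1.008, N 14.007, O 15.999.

First, the molecular formula is C6H7NO2 (counting implicit H from valence).
  C: 6 × 12.011 = 72.066
  H: 7 × 1.008 = 7.056
  N: 1 × 14.007 = 14.007
  O: 2 × 15.999 = 31.998
Sum: 6×12.011 + 7×1.008 + 1×14.007 + 2×15.999 = 125.127 → 125.13 g/mol.

125.13 g/mol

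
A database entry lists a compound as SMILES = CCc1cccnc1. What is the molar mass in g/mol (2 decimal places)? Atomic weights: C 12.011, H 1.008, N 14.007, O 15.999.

107.16 g/mol

First, the molecular formula is C7H9N (counting implicit H from valence).
  C: 7 × 12.011 = 84.077
  H: 9 × 1.008 = 9.072
  N: 1 × 14.007 = 14.007
Sum: 7×12.011 + 9×1.008 + 1×14.007 = 107.156 → 107.16 g/mol.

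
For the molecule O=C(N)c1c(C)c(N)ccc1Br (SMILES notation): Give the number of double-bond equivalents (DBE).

Molecular formula: C8H9BrN2O.
DoU = (2C + 2 + N − H − X) / 2, where X is the halogen count and O/S are ignored.
    = (2·8 + 2 + 2 − 9 − 1) / 2 = 10 / 2 = 5.

5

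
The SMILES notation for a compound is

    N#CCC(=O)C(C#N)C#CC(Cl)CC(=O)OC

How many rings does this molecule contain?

0

In SMILES, each pair of matching ring-closure digits denotes one ring-closing bond; the number of such bonds equals the number of independent rings.
Ring-closure bonds here: 0.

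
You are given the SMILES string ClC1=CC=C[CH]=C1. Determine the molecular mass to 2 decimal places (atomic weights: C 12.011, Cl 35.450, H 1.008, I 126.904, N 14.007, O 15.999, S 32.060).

112.56 g/mol

First, the molecular formula is C6H5Cl (counting implicit H from valence).
  C: 6 × 12.011 = 72.066
  Cl: 1 × 35.450 = 35.450
  H: 5 × 1.008 = 5.040
Sum: 6×12.011 + 1×35.450 + 5×1.008 = 112.556 → 112.56 g/mol.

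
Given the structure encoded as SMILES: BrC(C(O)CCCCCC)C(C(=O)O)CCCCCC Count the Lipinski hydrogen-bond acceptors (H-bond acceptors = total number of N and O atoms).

3

N atoms: 0; O atoms: 3.
Lipinski HBA = 0 + 3 = 3.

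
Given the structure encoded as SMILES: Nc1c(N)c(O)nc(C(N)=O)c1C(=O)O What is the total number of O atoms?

4

Scan the SMILES for O atoms (remember two-letter symbols like Cl and Br are single atoms).
Oxygen count: 4.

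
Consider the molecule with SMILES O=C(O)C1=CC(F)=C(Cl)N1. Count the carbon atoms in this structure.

5

Count every carbon token in the SMILES (each C, including those in ring-closure positions and inside branches).
Carbon count: 5.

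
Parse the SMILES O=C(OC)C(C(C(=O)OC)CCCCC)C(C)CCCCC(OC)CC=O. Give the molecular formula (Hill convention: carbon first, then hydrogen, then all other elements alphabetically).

Walk through each heavy atom and fill implicit hydrogens from standard valence (C 4, N 3, O 2, S 2, halogen 1):
  atom 1: O, bond orders sum to 2 (valence 2) → 0 H
  atom 2: C, bond orders sum to 4 (valence 4) → 0 H
  atom 3: O, bond orders sum to 2 (valence 2) → 0 H
  atom 4: C, bond orders sum to 1 (valence 4) → 3 H
  atom 5: C, bond orders sum to 3 (valence 4) → 1 H
  atom 6: C, bond orders sum to 3 (valence 4) → 1 H
  atom 7: C, bond orders sum to 4 (valence 4) → 0 H
  atom 8: O, bond orders sum to 2 (valence 2) → 0 H
  atom 9: O, bond orders sum to 2 (valence 2) → 0 H
  atom 10: C, bond orders sum to 1 (valence 4) → 3 H
  atom 11: C, bond orders sum to 2 (valence 4) → 2 H
  atom 12: C, bond orders sum to 2 (valence 4) → 2 H
  atom 13: C, bond orders sum to 2 (valence 4) → 2 H
  atom 14: C, bond orders sum to 2 (valence 4) → 2 H
  atom 15: C, bond orders sum to 1 (valence 4) → 3 H
  atom 16: C, bond orders sum to 3 (valence 4) → 1 H
  atom 17: C, bond orders sum to 1 (valence 4) → 3 H
  atom 18: C, bond orders sum to 2 (valence 4) → 2 H
  atom 19: C, bond orders sum to 2 (valence 4) → 2 H
  atom 20: C, bond orders sum to 2 (valence 4) → 2 H
  atom 21: C, bond orders sum to 2 (valence 4) → 2 H
  atom 22: C, bond orders sum to 3 (valence 4) → 1 H
  atom 23: O, bond orders sum to 2 (valence 2) → 0 H
  atom 24: C, bond orders sum to 1 (valence 4) → 3 H
  atom 25: C, bond orders sum to 2 (valence 4) → 2 H
  atom 26: C, bond orders sum to 3 (valence 4) → 1 H
  atom 27: O, bond orders sum to 2 (valence 2) → 0 H
Totals → C:21, H:38, O:6.

C21H38O6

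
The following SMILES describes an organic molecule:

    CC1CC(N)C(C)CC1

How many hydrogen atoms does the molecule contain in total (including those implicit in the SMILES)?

17

Walk through each heavy atom and fill implicit hydrogens from standard valence (C 4, N 3, O 2, S 2, halogen 1):
  atom 1: C, bond orders sum to 1 (valence 4) → 3 H
  atom 2: C, bond orders sum to 3 (valence 4) → 1 H
  atom 3: C, bond orders sum to 2 (valence 4) → 2 H
  atom 4: C, bond orders sum to 3 (valence 4) → 1 H
  atom 5: N, bond orders sum to 1 (valence 3) → 2 H
  atom 6: C, bond orders sum to 3 (valence 4) → 1 H
  atom 7: C, bond orders sum to 1 (valence 4) → 3 H
  atom 8: C, bond orders sum to 2 (valence 4) → 2 H
  atom 9: C, bond orders sum to 2 (valence 4) → 2 H
Total hydrogens: 17.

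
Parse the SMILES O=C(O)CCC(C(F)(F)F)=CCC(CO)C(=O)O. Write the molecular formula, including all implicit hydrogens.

C10H13F3O5

Walk through each heavy atom and fill implicit hydrogens from standard valence (C 4, N 3, O 2, S 2, halogen 1):
  atom 1: O, bond orders sum to 2 (valence 2) → 0 H
  atom 2: C, bond orders sum to 4 (valence 4) → 0 H
  atom 3: O, bond orders sum to 1 (valence 2) → 1 H
  atom 4: C, bond orders sum to 2 (valence 4) → 2 H
  atom 5: C, bond orders sum to 2 (valence 4) → 2 H
  atom 6: C, bond orders sum to 4 (valence 4) → 0 H
  atom 7: C, bond orders sum to 4 (valence 4) → 0 H
  atom 8: F (halogen, monovalent) → 0 H
  atom 9: F (halogen, monovalent) → 0 H
  atom 10: F (halogen, monovalent) → 0 H
  atom 11: C, bond orders sum to 3 (valence 4) → 1 H
  atom 12: C, bond orders sum to 2 (valence 4) → 2 H
  atom 13: C, bond orders sum to 3 (valence 4) → 1 H
  atom 14: C, bond orders sum to 2 (valence 4) → 2 H
  atom 15: O, bond orders sum to 1 (valence 2) → 1 H
  atom 16: C, bond orders sum to 4 (valence 4) → 0 H
  atom 17: O, bond orders sum to 2 (valence 2) → 0 H
  atom 18: O, bond orders sum to 1 (valence 2) → 1 H
Totals → C:10, H:13, F:3, O:5.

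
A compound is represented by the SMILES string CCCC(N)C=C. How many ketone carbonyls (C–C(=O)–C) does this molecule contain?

Scan the SMILES for the ketone motif — none present.
Groups that are present: 1 alkene, 1 primary amine.

0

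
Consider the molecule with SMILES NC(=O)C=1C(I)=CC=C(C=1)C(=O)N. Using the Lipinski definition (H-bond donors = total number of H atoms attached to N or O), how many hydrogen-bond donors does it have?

Donors: find every N or O and count the H atoms it carries.
  atom 1 (N): bond orders sum to 1 → 2 H
  atom 3 (O): bond orders sum to 2 → 0 H
  atom 12 (O): bond orders sum to 2 → 0 H
  atom 13 (N): bond orders sum to 1 → 2 H
Lipinski HBD = 4.

4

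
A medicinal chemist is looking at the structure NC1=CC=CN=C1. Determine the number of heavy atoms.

7

Every atom symbol written in the SMILES (organic subset) is one heavy atom; implicit H are not written.
Heavy atoms by element → C:5, N:2.
Total: 7.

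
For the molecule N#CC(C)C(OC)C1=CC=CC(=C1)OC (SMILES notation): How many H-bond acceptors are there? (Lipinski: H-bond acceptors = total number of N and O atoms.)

3

N atoms: 1; O atoms: 2.
Lipinski HBA = 1 + 2 = 3.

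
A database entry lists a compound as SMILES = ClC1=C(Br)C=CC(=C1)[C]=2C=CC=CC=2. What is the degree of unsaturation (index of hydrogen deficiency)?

Degree of unsaturation = (number of rings) + (number of π bonds).
Ring closures in the SMILES: 2.
π bonds: 6 double bonds (each 1 DoU) → 6 DoU from unsaturation.
Total DoU = 2 + 6 = 8.

8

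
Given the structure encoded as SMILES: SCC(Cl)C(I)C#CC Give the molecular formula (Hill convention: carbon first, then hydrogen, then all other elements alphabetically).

Walk through each heavy atom and fill implicit hydrogens from standard valence (C 4, N 3, O 2, S 2, halogen 1):
  atom 1: S, bond orders sum to 1 (valence 2) → 1 H
  atom 2: C, bond orders sum to 2 (valence 4) → 2 H
  atom 3: C, bond orders sum to 3 (valence 4) → 1 H
  atom 4: Cl (halogen, monovalent) → 0 H
  atom 5: C, bond orders sum to 3 (valence 4) → 1 H
  atom 6: I (halogen, monovalent) → 0 H
  atom 7: C, bond orders sum to 4 (valence 4) → 0 H
  atom 8: C, bond orders sum to 4 (valence 4) → 0 H
  atom 9: C, bond orders sum to 1 (valence 4) → 3 H
Totals → C:6, H:8, Cl:1, I:1, S:1.
In Hill order: C6H8ClIS.

C6H8ClIS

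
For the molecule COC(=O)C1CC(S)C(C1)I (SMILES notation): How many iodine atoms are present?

Scan the SMILES for I atoms (remember two-letter symbols like Cl and Br are single atoms).
Iodine count: 1.

1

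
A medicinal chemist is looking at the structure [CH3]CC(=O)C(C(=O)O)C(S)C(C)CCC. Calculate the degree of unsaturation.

Degree of unsaturation = (number of rings) + (number of π bonds).
Ring closures in the SMILES: 0.
π bonds: 2 double bonds (each 1 DoU) → 2 DoU from unsaturation.
Total DoU = 0 + 2 = 2.

2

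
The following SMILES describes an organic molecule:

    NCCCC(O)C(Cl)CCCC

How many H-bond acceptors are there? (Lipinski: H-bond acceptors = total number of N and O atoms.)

2

N atoms: 1; O atoms: 1.
Lipinski HBA = 1 + 1 = 2.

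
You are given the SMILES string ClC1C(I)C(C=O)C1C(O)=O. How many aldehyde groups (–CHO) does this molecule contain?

1

The aldehyde motif appears at heavy-atom position 6 in the SMILES.
Other groups present: 1 carboxylic acid.
Aldehyde count: 1.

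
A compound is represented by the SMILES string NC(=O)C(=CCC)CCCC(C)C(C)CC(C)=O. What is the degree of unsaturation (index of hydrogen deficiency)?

3

Degree of unsaturation = (number of rings) + (number of π bonds).
Ring closures in the SMILES: 0.
π bonds: 3 double bonds (each 1 DoU) → 3 DoU from unsaturation.
Total DoU = 0 + 3 = 3.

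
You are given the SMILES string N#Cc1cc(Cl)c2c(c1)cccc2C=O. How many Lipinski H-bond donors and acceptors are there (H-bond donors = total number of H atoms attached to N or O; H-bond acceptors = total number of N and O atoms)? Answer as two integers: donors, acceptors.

0, 2

Donors: find every N or O and count the H atoms it carries.
  atom 1 (N): bond orders sum to 3 → 0 H
  atom 15 (O): bond orders sum to 2 → 0 H
Lipinski HBD = 0.
Acceptors: N atoms = 1, O atoms = 1 → HBA = 2.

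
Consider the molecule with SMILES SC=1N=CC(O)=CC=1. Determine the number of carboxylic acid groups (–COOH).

0

Scan the SMILES for the carboxylic acid motif — none present.
Groups that are present: 1 hydroxyl, 1 thiol.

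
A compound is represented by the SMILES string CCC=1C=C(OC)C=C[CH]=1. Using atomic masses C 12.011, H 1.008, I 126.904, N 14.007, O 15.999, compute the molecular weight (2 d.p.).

First, the molecular formula is C9H12O (counting implicit H from valence).
  C: 9 × 12.011 = 108.099
  H: 12 × 1.008 = 12.096
  O: 1 × 15.999 = 15.999
Sum: 9×12.011 + 12×1.008 + 1×15.999 = 136.194 → 136.19 g/mol.

136.19 g/mol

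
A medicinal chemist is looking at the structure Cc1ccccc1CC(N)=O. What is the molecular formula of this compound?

C9H11NO

Walk through each heavy atom and fill implicit hydrogens from standard valence (C 4, N 3, O 2, S 2, halogen 1); for lowercase aromatic atoms, an aromatic c carries 1 H when it has two neighbours and 0 H with three, and aromatic n carries 0 H:
  atom 1: C, bond orders sum to 1 (valence 4) → 3 H
  atom 2: aromatic c, 3 neighbours → 0 H
  atom 3: aromatic c, 2 neighbours → 1 H
  atom 4: aromatic c, 2 neighbours → 1 H
  atom 5: aromatic c, 2 neighbours → 1 H
  atom 6: aromatic c, 2 neighbours → 1 H
  atom 7: aromatic c, 3 neighbours → 0 H
  atom 8: C, bond orders sum to 2 (valence 4) → 2 H
  atom 9: C, bond orders sum to 4 (valence 4) → 0 H
  atom 10: N, bond orders sum to 1 (valence 3) → 2 H
  atom 11: O, bond orders sum to 2 (valence 2) → 0 H
Totals → C:9, H:11, N:1, O:1.
In Hill order: C9H11NO.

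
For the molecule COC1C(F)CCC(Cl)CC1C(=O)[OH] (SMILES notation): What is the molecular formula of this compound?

Walk through each heavy atom and fill implicit hydrogens from standard valence (C 4, N 3, O 2, S 2, halogen 1):
  atom 1: C, bond orders sum to 1 (valence 4) → 3 H
  atom 2: O, bond orders sum to 2 (valence 2) → 0 H
  atom 3: C, bond orders sum to 3 (valence 4) → 1 H
  atom 4: C, bond orders sum to 3 (valence 4) → 1 H
  atom 5: F (halogen, monovalent) → 0 H
  atom 6: C, bond orders sum to 2 (valence 4) → 2 H
  atom 7: C, bond orders sum to 2 (valence 4) → 2 H
  atom 8: C, bond orders sum to 3 (valence 4) → 1 H
  atom 9: Cl (halogen, monovalent) → 0 H
  atom 10: C, bond orders sum to 2 (valence 4) → 2 H
  atom 11: C, bond orders sum to 3 (valence 4) → 1 H
  atom 12: C, bond orders sum to 4 (valence 4) → 0 H
  atom 13: O, bond orders sum to 2 (valence 2) → 0 H
  atom 14: O with explicit H count 1
Totals → C:9, H:14, Cl:1, F:1, O:3.

C9H14ClFO3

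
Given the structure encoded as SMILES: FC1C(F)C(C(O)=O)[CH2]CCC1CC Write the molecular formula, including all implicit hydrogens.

Walk through each heavy atom and fill implicit hydrogens from standard valence (C 4, N 3, O 2, S 2, halogen 1):
  atom 1: F (halogen, monovalent) → 0 H
  atom 2: C, bond orders sum to 3 (valence 4) → 1 H
  atom 3: C, bond orders sum to 3 (valence 4) → 1 H
  atom 4: F (halogen, monovalent) → 0 H
  atom 5: C, bond orders sum to 3 (valence 4) → 1 H
  atom 6: C, bond orders sum to 4 (valence 4) → 0 H
  atom 7: O, bond orders sum to 1 (valence 2) → 1 H
  atom 8: O, bond orders sum to 2 (valence 2) → 0 H
  atom 9: C with explicit H count 2
  atom 10: C, bond orders sum to 2 (valence 4) → 2 H
  atom 11: C, bond orders sum to 2 (valence 4) → 2 H
  atom 12: C, bond orders sum to 3 (valence 4) → 1 H
  atom 13: C, bond orders sum to 2 (valence 4) → 2 H
  atom 14: C, bond orders sum to 1 (valence 4) → 3 H
Totals → C:10, H:16, F:2, O:2.

C10H16F2O2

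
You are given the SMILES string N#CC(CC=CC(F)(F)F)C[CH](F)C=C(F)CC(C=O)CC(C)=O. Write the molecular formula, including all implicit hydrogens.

C16H18F5NO2

Walk through each heavy atom and fill implicit hydrogens from standard valence (C 4, N 3, O 2, S 2, halogen 1):
  atom 1: N, bond orders sum to 3 (valence 3) → 0 H
  atom 2: C, bond orders sum to 4 (valence 4) → 0 H
  atom 3: C, bond orders sum to 3 (valence 4) → 1 H
  atom 4: C, bond orders sum to 2 (valence 4) → 2 H
  atom 5: C, bond orders sum to 3 (valence 4) → 1 H
  atom 6: C, bond orders sum to 3 (valence 4) → 1 H
  atom 7: C, bond orders sum to 4 (valence 4) → 0 H
  atom 8: F (halogen, monovalent) → 0 H
  atom 9: F (halogen, monovalent) → 0 H
  atom 10: F (halogen, monovalent) → 0 H
  atom 11: C, bond orders sum to 2 (valence 4) → 2 H
  atom 12: C with explicit H count 1
  atom 13: F (halogen, monovalent) → 0 H
  atom 14: C, bond orders sum to 3 (valence 4) → 1 H
  atom 15: C, bond orders sum to 4 (valence 4) → 0 H
  atom 16: F (halogen, monovalent) → 0 H
  atom 17: C, bond orders sum to 2 (valence 4) → 2 H
  atom 18: C, bond orders sum to 3 (valence 4) → 1 H
  atom 19: C, bond orders sum to 3 (valence 4) → 1 H
  atom 20: O, bond orders sum to 2 (valence 2) → 0 H
  atom 21: C, bond orders sum to 2 (valence 4) → 2 H
  atom 22: C, bond orders sum to 4 (valence 4) → 0 H
  atom 23: C, bond orders sum to 1 (valence 4) → 3 H
  atom 24: O, bond orders sum to 2 (valence 2) → 0 H
Totals → C:16, H:18, F:5, N:1, O:2.
In Hill order: C16H18F5NO2.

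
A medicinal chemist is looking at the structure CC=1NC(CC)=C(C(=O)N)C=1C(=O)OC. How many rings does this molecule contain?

In SMILES, each pair of matching ring-closure digits denotes one ring-closing bond; the number of such bonds equals the number of independent rings.
Ring-closure bonds here: 1.

1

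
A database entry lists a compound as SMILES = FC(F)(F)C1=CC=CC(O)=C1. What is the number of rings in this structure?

In SMILES, each pair of matching ring-closure digits denotes one ring-closing bond; the number of such bonds equals the number of independent rings.
Ring-closure bonds here: 1.

1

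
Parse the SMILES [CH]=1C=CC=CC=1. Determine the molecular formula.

C6H6

Walk through each heavy atom and fill implicit hydrogens from standard valence (C 4, N 3, O 2, S 2, halogen 1):
  atom 1: C with explicit H count 1
  atom 2: C, bond orders sum to 3 (valence 4) → 1 H
  atom 3: C, bond orders sum to 3 (valence 4) → 1 H
  atom 4: C, bond orders sum to 3 (valence 4) → 1 H
  atom 5: C, bond orders sum to 3 (valence 4) → 1 H
  atom 6: C, bond orders sum to 3 (valence 4) → 1 H
Totals → C:6, H:6.
In Hill order: C6H6.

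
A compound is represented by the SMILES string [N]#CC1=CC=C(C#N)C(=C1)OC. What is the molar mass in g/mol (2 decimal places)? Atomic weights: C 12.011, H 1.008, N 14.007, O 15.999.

158.16 g/mol

First, the molecular formula is C9H6N2O (counting implicit H from valence).
  C: 9 × 12.011 = 108.099
  H: 6 × 1.008 = 6.048
  N: 2 × 14.007 = 28.014
  O: 1 × 15.999 = 15.999
Sum: 9×12.011 + 6×1.008 + 2×14.007 + 1×15.999 = 158.160 → 158.16 g/mol.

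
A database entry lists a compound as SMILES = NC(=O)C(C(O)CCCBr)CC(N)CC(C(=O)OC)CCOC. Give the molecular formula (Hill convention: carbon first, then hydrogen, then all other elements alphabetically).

C15H29BrN2O5

Walk through each heavy atom and fill implicit hydrogens from standard valence (C 4, N 3, O 2, S 2, halogen 1):
  atom 1: N, bond orders sum to 1 (valence 3) → 2 H
  atom 2: C, bond orders sum to 4 (valence 4) → 0 H
  atom 3: O, bond orders sum to 2 (valence 2) → 0 H
  atom 4: C, bond orders sum to 3 (valence 4) → 1 H
  atom 5: C, bond orders sum to 3 (valence 4) → 1 H
  atom 6: O, bond orders sum to 1 (valence 2) → 1 H
  atom 7: C, bond orders sum to 2 (valence 4) → 2 H
  atom 8: C, bond orders sum to 2 (valence 4) → 2 H
  atom 9: C, bond orders sum to 2 (valence 4) → 2 H
  atom 10: Br (halogen, monovalent) → 0 H
  atom 11: C, bond orders sum to 2 (valence 4) → 2 H
  atom 12: C, bond orders sum to 3 (valence 4) → 1 H
  atom 13: N, bond orders sum to 1 (valence 3) → 2 H
  atom 14: C, bond orders sum to 2 (valence 4) → 2 H
  atom 15: C, bond orders sum to 3 (valence 4) → 1 H
  atom 16: C, bond orders sum to 4 (valence 4) → 0 H
  atom 17: O, bond orders sum to 2 (valence 2) → 0 H
  atom 18: O, bond orders sum to 2 (valence 2) → 0 H
  atom 19: C, bond orders sum to 1 (valence 4) → 3 H
  atom 20: C, bond orders sum to 2 (valence 4) → 2 H
  atom 21: C, bond orders sum to 2 (valence 4) → 2 H
  atom 22: O, bond orders sum to 2 (valence 2) → 0 H
  atom 23: C, bond orders sum to 1 (valence 4) → 3 H
Totals → C:15, H:29, Br:1, N:2, O:5.
In Hill order: C15H29BrN2O5.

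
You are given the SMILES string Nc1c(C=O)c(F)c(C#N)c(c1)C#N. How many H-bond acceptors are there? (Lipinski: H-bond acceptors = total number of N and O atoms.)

4

N atoms: 3; O atoms: 1.
Lipinski HBA = 3 + 1 = 4.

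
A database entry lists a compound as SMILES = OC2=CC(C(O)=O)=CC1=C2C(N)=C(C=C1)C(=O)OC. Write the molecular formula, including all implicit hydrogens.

C13H11NO5

Walk through each heavy atom and fill implicit hydrogens from standard valence (C 4, N 3, O 2, S 2, halogen 1):
  atom 1: O, bond orders sum to 1 (valence 2) → 1 H
  atom 2: C, bond orders sum to 4 (valence 4) → 0 H
  atom 3: C, bond orders sum to 3 (valence 4) → 1 H
  atom 4: C, bond orders sum to 4 (valence 4) → 0 H
  atom 5: C, bond orders sum to 4 (valence 4) → 0 H
  atom 6: O, bond orders sum to 1 (valence 2) → 1 H
  atom 7: O, bond orders sum to 2 (valence 2) → 0 H
  atom 8: C, bond orders sum to 3 (valence 4) → 1 H
  atom 9: C, bond orders sum to 4 (valence 4) → 0 H
  atom 10: C, bond orders sum to 4 (valence 4) → 0 H
  atom 11: C, bond orders sum to 4 (valence 4) → 0 H
  atom 12: N, bond orders sum to 1 (valence 3) → 2 H
  atom 13: C, bond orders sum to 4 (valence 4) → 0 H
  atom 14: C, bond orders sum to 3 (valence 4) → 1 H
  atom 15: C, bond orders sum to 3 (valence 4) → 1 H
  atom 16: C, bond orders sum to 4 (valence 4) → 0 H
  atom 17: O, bond orders sum to 2 (valence 2) → 0 H
  atom 18: O, bond orders sum to 2 (valence 2) → 0 H
  atom 19: C, bond orders sum to 1 (valence 4) → 3 H
Totals → C:13, H:11, N:1, O:5.
In Hill order: C13H11NO5.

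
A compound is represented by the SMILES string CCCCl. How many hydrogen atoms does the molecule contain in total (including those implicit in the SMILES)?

Walk through each heavy atom and fill implicit hydrogens from standard valence (C 4, N 3, O 2, S 2, halogen 1):
  atom 1: C, bond orders sum to 1 (valence 4) → 3 H
  atom 2: C, bond orders sum to 2 (valence 4) → 2 H
  atom 3: C, bond orders sum to 2 (valence 4) → 2 H
  atom 4: Cl (halogen, monovalent) → 0 H
Total hydrogens: 7.

7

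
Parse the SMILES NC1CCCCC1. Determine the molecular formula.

C6H13N

Walk through each heavy atom and fill implicit hydrogens from standard valence (C 4, N 3, O 2, S 2, halogen 1):
  atom 1: N, bond orders sum to 1 (valence 3) → 2 H
  atom 2: C, bond orders sum to 3 (valence 4) → 1 H
  atom 3: C, bond orders sum to 2 (valence 4) → 2 H
  atom 4: C, bond orders sum to 2 (valence 4) → 2 H
  atom 5: C, bond orders sum to 2 (valence 4) → 2 H
  atom 6: C, bond orders sum to 2 (valence 4) → 2 H
  atom 7: C, bond orders sum to 2 (valence 4) → 2 H
Totals → C:6, H:13, N:1.
In Hill order: C6H13N.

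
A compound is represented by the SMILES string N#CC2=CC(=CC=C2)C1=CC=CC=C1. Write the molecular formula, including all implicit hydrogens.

C13H9N

Walk through each heavy atom and fill implicit hydrogens from standard valence (C 4, N 3, O 2, S 2, halogen 1):
  atom 1: N, bond orders sum to 3 (valence 3) → 0 H
  atom 2: C, bond orders sum to 4 (valence 4) → 0 H
  atom 3: C, bond orders sum to 4 (valence 4) → 0 H
  atom 4: C, bond orders sum to 3 (valence 4) → 1 H
  atom 5: C, bond orders sum to 4 (valence 4) → 0 H
  atom 6: C, bond orders sum to 3 (valence 4) → 1 H
  atom 7: C, bond orders sum to 3 (valence 4) → 1 H
  atom 8: C, bond orders sum to 3 (valence 4) → 1 H
  atom 9: C, bond orders sum to 4 (valence 4) → 0 H
  atom 10: C, bond orders sum to 3 (valence 4) → 1 H
  atom 11: C, bond orders sum to 3 (valence 4) → 1 H
  atom 12: C, bond orders sum to 3 (valence 4) → 1 H
  atom 13: C, bond orders sum to 3 (valence 4) → 1 H
  atom 14: C, bond orders sum to 3 (valence 4) → 1 H
Totals → C:13, H:9, N:1.
In Hill order: C13H9N.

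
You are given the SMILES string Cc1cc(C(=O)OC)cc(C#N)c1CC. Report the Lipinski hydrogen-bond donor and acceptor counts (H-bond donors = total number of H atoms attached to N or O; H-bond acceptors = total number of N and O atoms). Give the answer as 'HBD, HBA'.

0, 3

Donors: find every N or O and count the H atoms it carries.
  atom 6 (O): bond orders sum to 2 → 0 H
  atom 7 (O): bond orders sum to 2 → 0 H
  atom 12 (N): bond orders sum to 3 → 0 H
Lipinski HBD = 0.
Acceptors: N atoms = 1, O atoms = 2 → HBA = 3.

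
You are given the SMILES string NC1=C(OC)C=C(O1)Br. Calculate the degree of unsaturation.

Degree of unsaturation = (number of rings) + (number of π bonds).
Ring closures in the SMILES: 1.
π bonds: 2 double bonds (each 1 DoU) → 2 DoU from unsaturation.
Total DoU = 1 + 2 = 3.

3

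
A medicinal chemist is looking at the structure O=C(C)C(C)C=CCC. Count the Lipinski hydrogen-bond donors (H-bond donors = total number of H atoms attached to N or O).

0

Donors: find every N or O and count the H atoms it carries.
  atom 1 (O): bond orders sum to 2 → 0 H
Lipinski HBD = 0.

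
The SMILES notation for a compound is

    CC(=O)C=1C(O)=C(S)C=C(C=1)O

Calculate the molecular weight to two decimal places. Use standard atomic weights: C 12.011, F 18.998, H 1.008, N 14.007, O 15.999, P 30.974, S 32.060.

184.21 g/mol

First, the molecular formula is C8H8O3S (counting implicit H from valence).
  C: 8 × 12.011 = 96.088
  H: 8 × 1.008 = 8.064
  O: 3 × 15.999 = 47.997
  S: 1 × 32.060 = 32.060
Sum: 8×12.011 + 8×1.008 + 3×15.999 + 1×32.060 = 184.209 → 184.21 g/mol.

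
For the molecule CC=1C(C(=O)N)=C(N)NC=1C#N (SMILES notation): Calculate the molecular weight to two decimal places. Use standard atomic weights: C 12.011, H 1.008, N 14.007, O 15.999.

First, the molecular formula is C7H8N4O (counting implicit H from valence).
  C: 7 × 12.011 = 84.077
  H: 8 × 1.008 = 8.064
  N: 4 × 14.007 = 56.028
  O: 1 × 15.999 = 15.999
Sum: 7×12.011 + 8×1.008 + 4×14.007 + 1×15.999 = 164.168 → 164.17 g/mol.

164.17 g/mol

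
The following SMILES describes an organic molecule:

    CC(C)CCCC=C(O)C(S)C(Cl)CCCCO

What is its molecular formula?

C14H27ClO2S

Walk through each heavy atom and fill implicit hydrogens from standard valence (C 4, N 3, O 2, S 2, halogen 1):
  atom 1: C, bond orders sum to 1 (valence 4) → 3 H
  atom 2: C, bond orders sum to 3 (valence 4) → 1 H
  atom 3: C, bond orders sum to 1 (valence 4) → 3 H
  atom 4: C, bond orders sum to 2 (valence 4) → 2 H
  atom 5: C, bond orders sum to 2 (valence 4) → 2 H
  atom 6: C, bond orders sum to 2 (valence 4) → 2 H
  atom 7: C, bond orders sum to 3 (valence 4) → 1 H
  atom 8: C, bond orders sum to 4 (valence 4) → 0 H
  atom 9: O, bond orders sum to 1 (valence 2) → 1 H
  atom 10: C, bond orders sum to 3 (valence 4) → 1 H
  atom 11: S, bond orders sum to 1 (valence 2) → 1 H
  atom 12: C, bond orders sum to 3 (valence 4) → 1 H
  atom 13: Cl (halogen, monovalent) → 0 H
  atom 14: C, bond orders sum to 2 (valence 4) → 2 H
  atom 15: C, bond orders sum to 2 (valence 4) → 2 H
  atom 16: C, bond orders sum to 2 (valence 4) → 2 H
  atom 17: C, bond orders sum to 2 (valence 4) → 2 H
  atom 18: O, bond orders sum to 1 (valence 2) → 1 H
Totals → C:14, H:27, Cl:1, O:2, S:1.
In Hill order: C14H27ClO2S.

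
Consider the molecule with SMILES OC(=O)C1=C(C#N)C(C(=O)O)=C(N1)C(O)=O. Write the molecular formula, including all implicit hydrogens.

Walk through each heavy atom and fill implicit hydrogens from standard valence (C 4, N 3, O 2, S 2, halogen 1):
  atom 1: O, bond orders sum to 1 (valence 2) → 1 H
  atom 2: C, bond orders sum to 4 (valence 4) → 0 H
  atom 3: O, bond orders sum to 2 (valence 2) → 0 H
  atom 4: C, bond orders sum to 4 (valence 4) → 0 H
  atom 5: C, bond orders sum to 4 (valence 4) → 0 H
  atom 6: C, bond orders sum to 4 (valence 4) → 0 H
  atom 7: N, bond orders sum to 3 (valence 3) → 0 H
  atom 8: C, bond orders sum to 4 (valence 4) → 0 H
  atom 9: C, bond orders sum to 4 (valence 4) → 0 H
  atom 10: O, bond orders sum to 2 (valence 2) → 0 H
  atom 11: O, bond orders sum to 1 (valence 2) → 1 H
  atom 12: C, bond orders sum to 4 (valence 4) → 0 H
  atom 13: N, bond orders sum to 2 (valence 3) → 1 H
  atom 14: C, bond orders sum to 4 (valence 4) → 0 H
  atom 15: O, bond orders sum to 1 (valence 2) → 1 H
  atom 16: O, bond orders sum to 2 (valence 2) → 0 H
Totals → C:8, H:4, N:2, O:6.

C8H4N2O6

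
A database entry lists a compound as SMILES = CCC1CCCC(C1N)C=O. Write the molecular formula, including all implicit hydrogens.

C9H17NO

Walk through each heavy atom and fill implicit hydrogens from standard valence (C 4, N 3, O 2, S 2, halogen 1):
  atom 1: C, bond orders sum to 1 (valence 4) → 3 H
  atom 2: C, bond orders sum to 2 (valence 4) → 2 H
  atom 3: C, bond orders sum to 3 (valence 4) → 1 H
  atom 4: C, bond orders sum to 2 (valence 4) → 2 H
  atom 5: C, bond orders sum to 2 (valence 4) → 2 H
  atom 6: C, bond orders sum to 2 (valence 4) → 2 H
  atom 7: C, bond orders sum to 3 (valence 4) → 1 H
  atom 8: C, bond orders sum to 3 (valence 4) → 1 H
  atom 9: N, bond orders sum to 1 (valence 3) → 2 H
  atom 10: C, bond orders sum to 3 (valence 4) → 1 H
  atom 11: O, bond orders sum to 2 (valence 2) → 0 H
Totals → C:9, H:17, N:1, O:1.
In Hill order: C9H17NO.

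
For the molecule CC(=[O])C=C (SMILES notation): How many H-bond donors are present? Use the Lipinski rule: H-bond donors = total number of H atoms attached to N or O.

Donors: find every N or O and count the H atoms it carries.
  atom 3 (O): bond orders sum to 2 → 0 H
Lipinski HBD = 0.

0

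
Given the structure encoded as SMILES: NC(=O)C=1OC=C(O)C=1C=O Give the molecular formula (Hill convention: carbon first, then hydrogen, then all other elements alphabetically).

C6H5NO4

Walk through each heavy atom and fill implicit hydrogens from standard valence (C 4, N 3, O 2, S 2, halogen 1):
  atom 1: N, bond orders sum to 1 (valence 3) → 2 H
  atom 2: C, bond orders sum to 4 (valence 4) → 0 H
  atom 3: O, bond orders sum to 2 (valence 2) → 0 H
  atom 4: C, bond orders sum to 4 (valence 4) → 0 H
  atom 5: O, bond orders sum to 2 (valence 2) → 0 H
  atom 6: C, bond orders sum to 3 (valence 4) → 1 H
  atom 7: C, bond orders sum to 4 (valence 4) → 0 H
  atom 8: O, bond orders sum to 1 (valence 2) → 1 H
  atom 9: C, bond orders sum to 4 (valence 4) → 0 H
  atom 10: C, bond orders sum to 3 (valence 4) → 1 H
  atom 11: O, bond orders sum to 2 (valence 2) → 0 H
Totals → C:6, H:5, N:1, O:4.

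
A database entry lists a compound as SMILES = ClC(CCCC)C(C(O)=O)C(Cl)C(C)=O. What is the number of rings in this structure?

0

In SMILES, each pair of matching ring-closure digits denotes one ring-closing bond; the number of such bonds equals the number of independent rings.
Ring-closure bonds here: 0.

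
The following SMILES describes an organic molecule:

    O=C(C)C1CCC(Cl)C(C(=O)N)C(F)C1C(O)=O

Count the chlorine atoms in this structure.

1

Scan the SMILES for Cl atoms (remember two-letter symbols like Cl and Br are single atoms).
Chlorine count: 1.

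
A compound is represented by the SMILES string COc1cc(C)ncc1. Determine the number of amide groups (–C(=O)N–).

0

Scan the SMILES for the amide motif — none present.
Groups that are present: 1 ether.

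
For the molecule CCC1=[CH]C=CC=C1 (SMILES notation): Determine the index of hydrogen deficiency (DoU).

4

Molecular formula: C8H10.
DoU = (2C + 2 + N − H − X) / 2, where X is the halogen count and O/S are ignored.
    = (2·8 + 2 + 0 − 10 − 0) / 2 = 8 / 2 = 4.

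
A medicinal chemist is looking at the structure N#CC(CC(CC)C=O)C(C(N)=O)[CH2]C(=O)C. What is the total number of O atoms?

Scan the SMILES for O atoms (remember two-letter symbols like Cl and Br are single atoms).
Oxygen count: 3.

3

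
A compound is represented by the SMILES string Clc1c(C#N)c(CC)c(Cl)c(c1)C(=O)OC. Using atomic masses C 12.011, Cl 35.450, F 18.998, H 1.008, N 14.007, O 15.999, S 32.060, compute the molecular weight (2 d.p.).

First, the molecular formula is C11H9Cl2NO2 (counting implicit H from valence).
  C: 11 × 12.011 = 132.121
  Cl: 2 × 35.450 = 70.900
  H: 9 × 1.008 = 9.072
  N: 1 × 14.007 = 14.007
  O: 2 × 15.999 = 31.998
Sum: 11×12.011 + 2×35.450 + 9×1.008 + 1×14.007 + 2×15.999 = 258.098 → 258.10 g/mol.

258.10 g/mol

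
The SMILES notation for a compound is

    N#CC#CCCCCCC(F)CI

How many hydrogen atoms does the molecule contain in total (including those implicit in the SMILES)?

13

Walk through each heavy atom and fill implicit hydrogens from standard valence (C 4, N 3, O 2, S 2, halogen 1):
  atom 1: N, bond orders sum to 3 (valence 3) → 0 H
  atom 2: C, bond orders sum to 4 (valence 4) → 0 H
  atom 3: C, bond orders sum to 4 (valence 4) → 0 H
  atom 4: C, bond orders sum to 4 (valence 4) → 0 H
  atom 5: C, bond orders sum to 2 (valence 4) → 2 H
  atom 6: C, bond orders sum to 2 (valence 4) → 2 H
  atom 7: C, bond orders sum to 2 (valence 4) → 2 H
  atom 8: C, bond orders sum to 2 (valence 4) → 2 H
  atom 9: C, bond orders sum to 2 (valence 4) → 2 H
  atom 10: C, bond orders sum to 3 (valence 4) → 1 H
  atom 11: F (halogen, monovalent) → 0 H
  atom 12: C, bond orders sum to 2 (valence 4) → 2 H
  atom 13: I (halogen, monovalent) → 0 H
Total hydrogens: 13.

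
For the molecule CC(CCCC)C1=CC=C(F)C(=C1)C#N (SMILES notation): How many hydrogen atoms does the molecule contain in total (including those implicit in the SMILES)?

16

Walk through each heavy atom and fill implicit hydrogens from standard valence (C 4, N 3, O 2, S 2, halogen 1):
  atom 1: C, bond orders sum to 1 (valence 4) → 3 H
  atom 2: C, bond orders sum to 3 (valence 4) → 1 H
  atom 3: C, bond orders sum to 2 (valence 4) → 2 H
  atom 4: C, bond orders sum to 2 (valence 4) → 2 H
  atom 5: C, bond orders sum to 2 (valence 4) → 2 H
  atom 6: C, bond orders sum to 1 (valence 4) → 3 H
  atom 7: C, bond orders sum to 4 (valence 4) → 0 H
  atom 8: C, bond orders sum to 3 (valence 4) → 1 H
  atom 9: C, bond orders sum to 3 (valence 4) → 1 H
  atom 10: C, bond orders sum to 4 (valence 4) → 0 H
  atom 11: F (halogen, monovalent) → 0 H
  atom 12: C, bond orders sum to 4 (valence 4) → 0 H
  atom 13: C, bond orders sum to 3 (valence 4) → 1 H
  atom 14: C, bond orders sum to 4 (valence 4) → 0 H
  atom 15: N, bond orders sum to 3 (valence 3) → 0 H
Total hydrogens: 16.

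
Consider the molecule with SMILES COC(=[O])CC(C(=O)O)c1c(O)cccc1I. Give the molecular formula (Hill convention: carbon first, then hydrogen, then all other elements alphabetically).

C11H11IO5

Walk through each heavy atom and fill implicit hydrogens from standard valence (C 4, N 3, O 2, S 2, halogen 1); for lowercase aromatic atoms, an aromatic c carries 1 H when it has two neighbours and 0 H with three, and aromatic n carries 0 H:
  atom 1: C, bond orders sum to 1 (valence 4) → 3 H
  atom 2: O, bond orders sum to 2 (valence 2) → 0 H
  atom 3: C, bond orders sum to 4 (valence 4) → 0 H
  atom 4: O with explicit H count 0
  atom 5: C, bond orders sum to 2 (valence 4) → 2 H
  atom 6: C, bond orders sum to 3 (valence 4) → 1 H
  atom 7: C, bond orders sum to 4 (valence 4) → 0 H
  atom 8: O, bond orders sum to 2 (valence 2) → 0 H
  atom 9: O, bond orders sum to 1 (valence 2) → 1 H
  atom 10: aromatic c, 3 neighbours → 0 H
  atom 11: aromatic c, 3 neighbours → 0 H
  atom 12: O, bond orders sum to 1 (valence 2) → 1 H
  atom 13: aromatic c, 2 neighbours → 1 H
  atom 14: aromatic c, 2 neighbours → 1 H
  atom 15: aromatic c, 2 neighbours → 1 H
  atom 16: aromatic c, 3 neighbours → 0 H
  atom 17: I (halogen, monovalent) → 0 H
Totals → C:11, H:11, I:1, O:5.
In Hill order: C11H11IO5.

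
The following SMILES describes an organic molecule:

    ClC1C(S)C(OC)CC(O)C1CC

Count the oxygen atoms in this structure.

2

Scan the SMILES for O atoms (remember two-letter symbols like Cl and Br are single atoms).
Oxygen count: 2.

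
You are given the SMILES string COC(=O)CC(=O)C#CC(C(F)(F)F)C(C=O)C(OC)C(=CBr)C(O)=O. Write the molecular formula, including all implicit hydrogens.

C15H14BrF3O7

Walk through each heavy atom and fill implicit hydrogens from standard valence (C 4, N 3, O 2, S 2, halogen 1):
  atom 1: C, bond orders sum to 1 (valence 4) → 3 H
  atom 2: O, bond orders sum to 2 (valence 2) → 0 H
  atom 3: C, bond orders sum to 4 (valence 4) → 0 H
  atom 4: O, bond orders sum to 2 (valence 2) → 0 H
  atom 5: C, bond orders sum to 2 (valence 4) → 2 H
  atom 6: C, bond orders sum to 4 (valence 4) → 0 H
  atom 7: O, bond orders sum to 2 (valence 2) → 0 H
  atom 8: C, bond orders sum to 4 (valence 4) → 0 H
  atom 9: C, bond orders sum to 4 (valence 4) → 0 H
  atom 10: C, bond orders sum to 3 (valence 4) → 1 H
  atom 11: C, bond orders sum to 4 (valence 4) → 0 H
  atom 12: F (halogen, monovalent) → 0 H
  atom 13: F (halogen, monovalent) → 0 H
  atom 14: F (halogen, monovalent) → 0 H
  atom 15: C, bond orders sum to 3 (valence 4) → 1 H
  atom 16: C, bond orders sum to 3 (valence 4) → 1 H
  atom 17: O, bond orders sum to 2 (valence 2) → 0 H
  atom 18: C, bond orders sum to 3 (valence 4) → 1 H
  atom 19: O, bond orders sum to 2 (valence 2) → 0 H
  atom 20: C, bond orders sum to 1 (valence 4) → 3 H
  atom 21: C, bond orders sum to 4 (valence 4) → 0 H
  atom 22: C, bond orders sum to 3 (valence 4) → 1 H
  atom 23: Br (halogen, monovalent) → 0 H
  atom 24: C, bond orders sum to 4 (valence 4) → 0 H
  atom 25: O, bond orders sum to 1 (valence 2) → 1 H
  atom 26: O, bond orders sum to 2 (valence 2) → 0 H
Totals → C:15, H:14, Br:1, F:3, O:7.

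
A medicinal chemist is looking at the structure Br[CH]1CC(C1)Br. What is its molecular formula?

Walk through each heavy atom and fill implicit hydrogens from standard valence (C 4, N 3, O 2, S 2, halogen 1):
  atom 1: Br (halogen, monovalent) → 0 H
  atom 2: C with explicit H count 1
  atom 3: C, bond orders sum to 2 (valence 4) → 2 H
  atom 4: C, bond orders sum to 3 (valence 4) → 1 H
  atom 5: C, bond orders sum to 2 (valence 4) → 2 H
  atom 6: Br (halogen, monovalent) → 0 H
Totals → C:4, H:6, Br:2.
In Hill order: C4H6Br2.

C4H6Br2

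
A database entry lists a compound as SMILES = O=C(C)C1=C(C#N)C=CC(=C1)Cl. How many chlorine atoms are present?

1

Scan the SMILES for Cl atoms (remember two-letter symbols like Cl and Br are single atoms).
Chlorine count: 1.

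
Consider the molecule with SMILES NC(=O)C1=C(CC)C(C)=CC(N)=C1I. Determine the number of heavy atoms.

14

Every atom symbol written in the SMILES (organic subset) is one heavy atom; implicit H are not written.
Heavy atoms by element → C:10, I:1, N:2, O:1.
Total: 14.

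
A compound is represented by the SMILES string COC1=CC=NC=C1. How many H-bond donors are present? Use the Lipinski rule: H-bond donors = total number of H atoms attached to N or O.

0

Donors: find every N or O and count the H atoms it carries.
  atom 2 (O): bond orders sum to 2 → 0 H
  atom 6 (N): bond orders sum to 3 → 0 H
Lipinski HBD = 0.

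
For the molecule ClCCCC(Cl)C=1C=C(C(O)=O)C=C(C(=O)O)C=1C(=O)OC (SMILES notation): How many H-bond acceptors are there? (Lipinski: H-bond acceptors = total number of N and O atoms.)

6

N atoms: 0; O atoms: 6.
Lipinski HBA = 0 + 6 = 6.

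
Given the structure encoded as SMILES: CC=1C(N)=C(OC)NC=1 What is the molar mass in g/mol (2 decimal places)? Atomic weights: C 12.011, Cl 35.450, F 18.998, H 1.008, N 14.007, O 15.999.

126.16 g/mol

First, the molecular formula is C6H10N2O (counting implicit H from valence).
  C: 6 × 12.011 = 72.066
  H: 10 × 1.008 = 10.080
  N: 2 × 14.007 = 28.014
  O: 1 × 15.999 = 15.999
Sum: 6×12.011 + 10×1.008 + 2×14.007 + 1×15.999 = 126.159 → 126.16 g/mol.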